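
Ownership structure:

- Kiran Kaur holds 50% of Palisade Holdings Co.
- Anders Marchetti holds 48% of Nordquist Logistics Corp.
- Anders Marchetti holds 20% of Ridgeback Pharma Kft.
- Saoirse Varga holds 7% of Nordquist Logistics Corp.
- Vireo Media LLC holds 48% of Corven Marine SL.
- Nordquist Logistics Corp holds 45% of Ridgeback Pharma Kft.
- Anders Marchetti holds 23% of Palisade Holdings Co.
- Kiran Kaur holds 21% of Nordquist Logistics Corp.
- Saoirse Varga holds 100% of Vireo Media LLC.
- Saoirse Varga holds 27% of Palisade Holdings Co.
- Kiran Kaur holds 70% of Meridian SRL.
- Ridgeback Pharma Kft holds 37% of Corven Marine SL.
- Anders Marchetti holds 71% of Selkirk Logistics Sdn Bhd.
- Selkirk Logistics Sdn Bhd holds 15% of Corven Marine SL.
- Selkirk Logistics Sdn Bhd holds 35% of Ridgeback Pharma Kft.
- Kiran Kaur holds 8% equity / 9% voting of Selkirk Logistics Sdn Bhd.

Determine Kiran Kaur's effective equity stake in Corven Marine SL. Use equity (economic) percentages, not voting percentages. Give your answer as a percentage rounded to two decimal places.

Kiran reaches Corven along 3 paths.
Via Nordquist → Ridgeback: 21% × 45% × 37% = 3.4965%.
Via Selkirk → Ridgeback: 8% × 35% × 37% = 1.036%.
Via Selkirk: 8% × 15% = 1.2%.
Total: 3.4965% + 1.036% + 1.2% = 5.7325%.
Rounded: 5.73%.

5.73%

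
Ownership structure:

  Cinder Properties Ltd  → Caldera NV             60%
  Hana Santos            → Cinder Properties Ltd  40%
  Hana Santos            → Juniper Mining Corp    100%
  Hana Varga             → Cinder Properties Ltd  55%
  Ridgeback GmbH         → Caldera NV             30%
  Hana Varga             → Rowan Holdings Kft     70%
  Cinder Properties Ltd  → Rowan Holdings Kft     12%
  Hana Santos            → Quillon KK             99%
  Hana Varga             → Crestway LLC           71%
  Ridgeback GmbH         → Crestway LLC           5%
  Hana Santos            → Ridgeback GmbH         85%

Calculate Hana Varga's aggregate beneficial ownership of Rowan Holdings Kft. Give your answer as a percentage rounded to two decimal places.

Hana Varga reaches Rowan along 2 paths.
Via Cinder: 55% × 12% = 6.6%.
Direct stake: 70% = 70%.
Total: 6.6% + 70% = 76.6%.
Rounded: 76.60%.

76.60%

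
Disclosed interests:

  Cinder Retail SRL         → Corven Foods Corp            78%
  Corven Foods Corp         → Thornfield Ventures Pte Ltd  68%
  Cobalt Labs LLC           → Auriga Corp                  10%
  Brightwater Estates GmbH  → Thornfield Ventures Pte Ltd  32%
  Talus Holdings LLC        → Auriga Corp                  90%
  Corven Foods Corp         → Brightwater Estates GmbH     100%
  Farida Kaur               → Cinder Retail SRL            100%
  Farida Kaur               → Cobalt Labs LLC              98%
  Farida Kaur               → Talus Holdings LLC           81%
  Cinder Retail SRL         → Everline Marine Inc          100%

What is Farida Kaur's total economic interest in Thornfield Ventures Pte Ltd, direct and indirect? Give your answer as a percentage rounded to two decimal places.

Farida reaches Thornfield along 2 paths.
Via Cinder → Corven: 100% × 78% × 68% = 53.04%.
Via Cinder → Corven → Brightwater: 100% × 78% × 100% × 32% = 24.96%.
Total: 53.04% + 24.96% = 78%.
Rounded: 78.00%.

78.00%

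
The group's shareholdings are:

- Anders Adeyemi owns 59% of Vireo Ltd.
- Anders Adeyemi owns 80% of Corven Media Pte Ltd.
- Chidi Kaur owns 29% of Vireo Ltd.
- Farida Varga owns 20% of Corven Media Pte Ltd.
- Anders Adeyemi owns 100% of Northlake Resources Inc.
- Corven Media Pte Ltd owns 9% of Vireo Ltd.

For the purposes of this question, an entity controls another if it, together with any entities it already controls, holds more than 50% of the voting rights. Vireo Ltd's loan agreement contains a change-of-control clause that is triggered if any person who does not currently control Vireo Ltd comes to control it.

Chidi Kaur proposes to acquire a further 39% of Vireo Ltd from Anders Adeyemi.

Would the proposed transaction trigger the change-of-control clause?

The purchase adds only to Chidi's holdings (Anders's stake shrinks), so Chidi is the only person who could newly come to control Vireo.
Chidi's largest direct stake is 29% in Vireo, which does not meet the threshold, so Chidi controls no company.
In Vireo, Chidi's side holds only 29%, not > 50%.
So before the transaction, Chidi does not control Vireo.
After the purchase, Chidi's direct stake in Vireo rises to 29% + 39% = 68%, and Anders's stake falls to 20%.
Chidi holds 68% of Vireo, so Chidi controls Vireo.
Chidi did not control Vireo before and does after, so the clause is triggered.

Yes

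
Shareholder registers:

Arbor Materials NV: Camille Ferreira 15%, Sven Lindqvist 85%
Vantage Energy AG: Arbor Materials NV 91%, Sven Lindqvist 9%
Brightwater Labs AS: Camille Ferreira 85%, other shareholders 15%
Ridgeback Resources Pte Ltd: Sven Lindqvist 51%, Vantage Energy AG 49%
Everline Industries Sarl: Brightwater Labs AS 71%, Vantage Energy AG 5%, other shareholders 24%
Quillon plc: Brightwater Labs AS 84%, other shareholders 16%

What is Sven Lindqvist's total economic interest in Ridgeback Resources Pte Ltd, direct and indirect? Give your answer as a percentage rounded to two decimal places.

Sven reaches Ridgeback along 3 paths.
Direct stake: 51% = 51%.
Via Arbor → Vantage: 85% × 91% × 49% = 37.9015%.
Via Vantage: 9% × 49% = 4.41%.
Total: 51% + 37.9015% + 4.41% = 93.3115%.
Rounded: 93.31%.

93.31%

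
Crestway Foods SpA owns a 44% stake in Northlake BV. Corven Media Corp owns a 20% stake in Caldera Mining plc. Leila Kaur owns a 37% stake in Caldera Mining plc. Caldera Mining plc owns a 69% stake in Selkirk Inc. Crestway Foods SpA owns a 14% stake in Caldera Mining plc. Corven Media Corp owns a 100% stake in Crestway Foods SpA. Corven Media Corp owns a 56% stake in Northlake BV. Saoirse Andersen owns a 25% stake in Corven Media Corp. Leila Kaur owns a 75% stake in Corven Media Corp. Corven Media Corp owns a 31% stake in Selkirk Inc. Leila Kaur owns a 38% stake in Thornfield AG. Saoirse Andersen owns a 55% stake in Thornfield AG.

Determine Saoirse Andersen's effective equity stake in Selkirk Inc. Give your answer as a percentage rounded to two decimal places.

13.62%

Saoirse reaches Selkirk along 3 paths.
Via Corven → Crestway → Caldera: 25% × 100% × 14% × 69% = 2.415%.
Via Corven → Caldera: 25% × 20% × 69% = 3.45%.
Via Corven: 25% × 31% = 7.75%.
Total: 2.415% + 3.45% + 7.75% = 13.615%.
Rounded: 13.62%.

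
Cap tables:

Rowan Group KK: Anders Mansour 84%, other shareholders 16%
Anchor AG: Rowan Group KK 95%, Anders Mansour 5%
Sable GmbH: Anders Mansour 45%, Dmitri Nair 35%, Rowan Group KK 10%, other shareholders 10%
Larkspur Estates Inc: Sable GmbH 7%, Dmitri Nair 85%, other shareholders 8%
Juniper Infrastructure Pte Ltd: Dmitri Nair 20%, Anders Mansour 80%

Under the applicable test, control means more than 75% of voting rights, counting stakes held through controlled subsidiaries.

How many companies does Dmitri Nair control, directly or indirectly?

1

Dmitri holds 85% of Larkspur, so Dmitri controls Larkspur.
No other company's threshold is met.
Dmitri controls 1 company.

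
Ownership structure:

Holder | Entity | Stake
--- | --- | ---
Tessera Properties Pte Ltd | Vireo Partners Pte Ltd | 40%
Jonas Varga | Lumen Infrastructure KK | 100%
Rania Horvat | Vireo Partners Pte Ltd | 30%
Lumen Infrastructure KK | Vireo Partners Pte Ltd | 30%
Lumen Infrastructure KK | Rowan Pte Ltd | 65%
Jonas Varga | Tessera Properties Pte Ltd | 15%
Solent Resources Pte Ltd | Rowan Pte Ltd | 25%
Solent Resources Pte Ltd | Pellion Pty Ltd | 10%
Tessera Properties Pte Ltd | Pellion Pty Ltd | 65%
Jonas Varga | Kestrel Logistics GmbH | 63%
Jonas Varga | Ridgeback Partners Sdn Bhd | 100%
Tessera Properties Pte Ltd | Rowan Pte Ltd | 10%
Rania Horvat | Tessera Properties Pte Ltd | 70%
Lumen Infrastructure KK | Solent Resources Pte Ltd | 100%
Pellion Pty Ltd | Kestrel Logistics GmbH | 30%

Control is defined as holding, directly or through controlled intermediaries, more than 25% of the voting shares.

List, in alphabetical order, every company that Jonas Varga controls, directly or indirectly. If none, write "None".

Kestrel Logistics GmbH, Lumen Infrastructure KK, Ridgeback Partners Sdn Bhd, Rowan Pte Ltd, Solent Resources Pte Ltd, Vireo Partners Pte Ltd

Jonas holds 100% of Lumen, so Jonas controls Lumen.
Lumen holds 100% of Solent, so Jonas controls Solent.
Lumen and Solent together hold 65% + 25% = 90% of Rowan, so Jonas controls Rowan.
Lumen holds 30% of Vireo, so Jonas controls Vireo.
Jonas holds 100% of Ridgeback, so Jonas controls Ridgeback.
Jonas holds 63% of Kestrel, so Jonas controls Kestrel.
No other company's threshold is met.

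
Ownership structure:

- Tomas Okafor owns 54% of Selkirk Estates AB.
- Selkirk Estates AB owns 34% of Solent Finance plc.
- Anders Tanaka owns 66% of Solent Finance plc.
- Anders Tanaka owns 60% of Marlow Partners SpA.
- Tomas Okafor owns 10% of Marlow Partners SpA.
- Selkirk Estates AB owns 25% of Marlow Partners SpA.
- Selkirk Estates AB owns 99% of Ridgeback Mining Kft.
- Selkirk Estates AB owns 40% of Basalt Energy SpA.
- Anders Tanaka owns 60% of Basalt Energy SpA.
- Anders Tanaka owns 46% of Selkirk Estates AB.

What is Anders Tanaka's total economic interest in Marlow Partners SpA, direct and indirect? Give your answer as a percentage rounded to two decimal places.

71.50%

Anders reaches Marlow along 2 paths.
Direct stake: 60% = 60%.
Via Selkirk: 46% × 25% = 11.5%.
Total: 60% + 11.5% = 71.5%.
Rounded: 71.50%.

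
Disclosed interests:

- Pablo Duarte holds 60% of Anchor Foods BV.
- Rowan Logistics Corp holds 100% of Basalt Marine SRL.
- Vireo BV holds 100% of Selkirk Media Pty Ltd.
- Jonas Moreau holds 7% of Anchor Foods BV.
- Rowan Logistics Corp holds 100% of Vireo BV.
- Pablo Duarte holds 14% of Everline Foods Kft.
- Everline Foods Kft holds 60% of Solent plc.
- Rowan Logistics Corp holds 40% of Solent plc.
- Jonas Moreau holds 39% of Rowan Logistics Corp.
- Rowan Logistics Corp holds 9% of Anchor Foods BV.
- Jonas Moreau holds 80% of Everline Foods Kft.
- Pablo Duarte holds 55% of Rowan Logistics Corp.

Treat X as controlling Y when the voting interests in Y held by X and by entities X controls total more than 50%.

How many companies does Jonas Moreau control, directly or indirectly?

2

Jonas holds 80% of Everline, so Jonas controls Everline.
Everline holds 60% of Solent, so Jonas controls Solent.
No other company's threshold is met.
Jonas controls 2 companies.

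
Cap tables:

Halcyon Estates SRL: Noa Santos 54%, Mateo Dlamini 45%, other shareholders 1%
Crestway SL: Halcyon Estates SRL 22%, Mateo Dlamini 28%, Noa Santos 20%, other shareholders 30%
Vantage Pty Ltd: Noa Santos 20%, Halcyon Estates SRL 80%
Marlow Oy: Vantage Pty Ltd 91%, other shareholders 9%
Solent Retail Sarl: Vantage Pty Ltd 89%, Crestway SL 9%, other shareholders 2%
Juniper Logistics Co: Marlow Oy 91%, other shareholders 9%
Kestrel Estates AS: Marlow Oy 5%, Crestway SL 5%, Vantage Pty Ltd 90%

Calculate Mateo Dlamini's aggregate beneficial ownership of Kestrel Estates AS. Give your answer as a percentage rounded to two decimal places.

Mateo reaches Kestrel along 4 paths.
Via Halcyon → Vantage → Marlow: 45% × 80% × 91% × 5% = 1.638%.
Via Halcyon → Crestway: 45% × 22% × 5% = 0.495%.
Via Crestway: 28% × 5% = 1.4%.
Via Halcyon → Vantage: 45% × 80% × 90% = 32.4%.
Total: 1.638% + 0.495% + 1.4% + 32.4% = 35.933%.
Rounded: 35.93%.

35.93%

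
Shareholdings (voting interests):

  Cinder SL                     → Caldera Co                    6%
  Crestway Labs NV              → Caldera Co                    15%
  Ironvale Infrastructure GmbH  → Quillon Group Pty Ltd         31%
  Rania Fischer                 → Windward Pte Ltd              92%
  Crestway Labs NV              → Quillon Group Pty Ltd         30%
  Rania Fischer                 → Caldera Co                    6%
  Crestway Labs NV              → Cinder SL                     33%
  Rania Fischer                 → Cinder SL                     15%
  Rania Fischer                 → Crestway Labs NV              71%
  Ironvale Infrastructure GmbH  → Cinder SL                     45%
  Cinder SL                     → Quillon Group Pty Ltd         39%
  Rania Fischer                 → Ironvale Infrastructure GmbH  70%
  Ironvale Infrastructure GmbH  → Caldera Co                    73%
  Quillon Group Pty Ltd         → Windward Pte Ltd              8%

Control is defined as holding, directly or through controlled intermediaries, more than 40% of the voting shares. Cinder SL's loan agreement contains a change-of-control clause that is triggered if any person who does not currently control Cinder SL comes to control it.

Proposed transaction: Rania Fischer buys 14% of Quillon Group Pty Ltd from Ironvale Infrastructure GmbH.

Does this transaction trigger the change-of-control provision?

No

The purchase adds only to Rania's holdings (Ironvale's stake shrinks), so Rania is the only person who could newly come to control Cinder.
Rania holds 70% of Ironvale, so Rania controls Ironvale.
Rania holds 71% of Crestway, so Rania controls Crestway.
Ironvale and Rania and Crestway together hold 45% + 15% + 33% = 93% of Cinder, so Rania controls Cinder.
So Rania already controls Cinder before the transaction.
After the purchase, Rania holds 14% of Quillon directly, and Ironvale's stake falls to 17%.
Rania controlled Cinder already, so this is not a new person acquiring control; every other person's position is unchanged or reduced.
No new person acquires control, so the clause is not triggered.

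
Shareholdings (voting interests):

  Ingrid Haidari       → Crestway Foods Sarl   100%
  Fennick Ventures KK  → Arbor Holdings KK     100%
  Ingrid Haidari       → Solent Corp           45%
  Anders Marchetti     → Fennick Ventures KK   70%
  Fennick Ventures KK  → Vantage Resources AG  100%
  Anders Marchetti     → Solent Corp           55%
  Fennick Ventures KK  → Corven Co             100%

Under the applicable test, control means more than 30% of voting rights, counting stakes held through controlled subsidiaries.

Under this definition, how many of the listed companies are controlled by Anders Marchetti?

5

Anders holds 70% of Fennick, so Anders controls Fennick.
Anders holds 55% of Solent, so Anders controls Solent.
Fennick holds 100% of Corven, so Anders controls Corven.
Fennick holds 100% of Arbor, so Anders controls Arbor.
Fennick holds 100% of Vantage, so Anders controls Vantage.
No other company's threshold is met.
Anders controls 5 companies.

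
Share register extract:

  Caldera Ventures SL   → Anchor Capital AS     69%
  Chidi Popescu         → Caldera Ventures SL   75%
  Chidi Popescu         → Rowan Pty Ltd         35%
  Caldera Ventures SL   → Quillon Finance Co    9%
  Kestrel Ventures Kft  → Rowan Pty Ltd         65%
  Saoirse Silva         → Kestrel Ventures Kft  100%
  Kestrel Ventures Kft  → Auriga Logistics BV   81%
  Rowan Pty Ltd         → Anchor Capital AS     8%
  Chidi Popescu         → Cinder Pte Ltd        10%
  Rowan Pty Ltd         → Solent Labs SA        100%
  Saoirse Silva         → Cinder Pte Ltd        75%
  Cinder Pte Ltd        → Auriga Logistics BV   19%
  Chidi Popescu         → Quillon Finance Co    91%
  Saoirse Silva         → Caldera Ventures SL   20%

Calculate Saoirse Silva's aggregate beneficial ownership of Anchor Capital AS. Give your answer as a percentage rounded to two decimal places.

Saoirse reaches Anchor along 2 paths.
Via Kestrel → Rowan: 100% × 65% × 8% = 5.2%.
Via Caldera: 20% × 69% = 13.8%.
Total: 5.2% + 13.8% = 19%.
Rounded: 19.00%.

19.00%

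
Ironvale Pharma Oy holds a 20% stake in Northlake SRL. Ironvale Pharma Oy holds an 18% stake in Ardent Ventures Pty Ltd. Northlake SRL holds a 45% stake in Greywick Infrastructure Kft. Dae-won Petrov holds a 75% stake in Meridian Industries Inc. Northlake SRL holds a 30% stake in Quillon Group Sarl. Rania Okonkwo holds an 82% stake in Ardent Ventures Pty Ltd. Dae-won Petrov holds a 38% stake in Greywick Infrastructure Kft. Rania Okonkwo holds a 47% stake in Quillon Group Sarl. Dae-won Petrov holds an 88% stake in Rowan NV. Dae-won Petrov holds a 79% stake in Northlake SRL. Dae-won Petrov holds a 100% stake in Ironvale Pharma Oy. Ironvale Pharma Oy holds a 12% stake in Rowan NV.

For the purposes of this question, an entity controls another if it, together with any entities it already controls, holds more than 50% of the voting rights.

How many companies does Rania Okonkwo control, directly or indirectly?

1

Rania holds 82% of Ardent, so Rania controls Ardent.
No other company's threshold is met.
Rania controls 1 company.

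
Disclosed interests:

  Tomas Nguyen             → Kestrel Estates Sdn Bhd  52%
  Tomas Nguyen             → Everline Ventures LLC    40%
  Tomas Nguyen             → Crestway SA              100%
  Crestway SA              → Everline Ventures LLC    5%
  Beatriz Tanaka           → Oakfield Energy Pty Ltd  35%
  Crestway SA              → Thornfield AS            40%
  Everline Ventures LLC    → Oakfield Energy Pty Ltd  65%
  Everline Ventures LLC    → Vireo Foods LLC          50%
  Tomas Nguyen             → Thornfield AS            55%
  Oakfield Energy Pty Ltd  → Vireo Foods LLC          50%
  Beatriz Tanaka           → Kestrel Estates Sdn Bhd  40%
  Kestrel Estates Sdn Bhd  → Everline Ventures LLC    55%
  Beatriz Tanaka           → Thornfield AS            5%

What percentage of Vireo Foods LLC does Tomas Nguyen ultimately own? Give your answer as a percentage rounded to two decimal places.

60.72%

Tomas reaches Vireo along 6 paths.
Via Kestrel → Everline: 52% × 55% × 50% = 14.3%.
Via Everline: 40% × 50% = 20%.
Via Crestway → Everline: 100% × 5% × 50% = 2.5%.
Via Kestrel → Everline → Oakfield: 52% × 55% × 65% × 50% = 9.295%.
Via Everline → Oakfield: 40% × 65% × 50% = 13%.
Via Crestway → Everline → Oakfield: 100% × 5% × 65% × 50% = 1.625%.
Total: 14.3% + 20% + 2.5% + 9.295% + 13% + 1.625% = 60.72%.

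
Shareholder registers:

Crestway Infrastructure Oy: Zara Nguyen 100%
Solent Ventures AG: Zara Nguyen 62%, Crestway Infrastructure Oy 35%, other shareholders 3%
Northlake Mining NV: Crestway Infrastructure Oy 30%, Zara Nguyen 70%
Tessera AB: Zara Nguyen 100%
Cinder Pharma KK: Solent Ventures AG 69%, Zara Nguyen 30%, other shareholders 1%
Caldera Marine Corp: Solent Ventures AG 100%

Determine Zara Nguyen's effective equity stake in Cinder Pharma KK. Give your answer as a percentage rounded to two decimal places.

96.93%

Zara reaches Cinder along 3 paths.
Via Solent: 62% × 69% = 42.78%.
Via Crestway → Solent: 100% × 35% × 69% = 24.15%.
Direct stake: 30% = 30%.
Total: 42.78% + 24.15% + 30% = 96.93%.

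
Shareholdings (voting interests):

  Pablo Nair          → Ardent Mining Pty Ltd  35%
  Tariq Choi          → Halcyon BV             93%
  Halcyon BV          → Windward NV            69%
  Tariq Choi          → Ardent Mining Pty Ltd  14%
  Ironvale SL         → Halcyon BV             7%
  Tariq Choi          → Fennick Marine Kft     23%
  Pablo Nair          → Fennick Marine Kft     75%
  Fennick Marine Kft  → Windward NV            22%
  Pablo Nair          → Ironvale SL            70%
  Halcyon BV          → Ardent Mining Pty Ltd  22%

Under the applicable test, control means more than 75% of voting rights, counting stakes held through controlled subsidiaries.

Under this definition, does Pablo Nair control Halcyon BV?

Pablo's largest direct stake is 75% in Fennick, which does not meet the threshold, so Pablo controls no company.
Neither Pablo nor any entity Pablo controls holds any voting interest in Halcyon.
So Pablo does not control Halcyon.

No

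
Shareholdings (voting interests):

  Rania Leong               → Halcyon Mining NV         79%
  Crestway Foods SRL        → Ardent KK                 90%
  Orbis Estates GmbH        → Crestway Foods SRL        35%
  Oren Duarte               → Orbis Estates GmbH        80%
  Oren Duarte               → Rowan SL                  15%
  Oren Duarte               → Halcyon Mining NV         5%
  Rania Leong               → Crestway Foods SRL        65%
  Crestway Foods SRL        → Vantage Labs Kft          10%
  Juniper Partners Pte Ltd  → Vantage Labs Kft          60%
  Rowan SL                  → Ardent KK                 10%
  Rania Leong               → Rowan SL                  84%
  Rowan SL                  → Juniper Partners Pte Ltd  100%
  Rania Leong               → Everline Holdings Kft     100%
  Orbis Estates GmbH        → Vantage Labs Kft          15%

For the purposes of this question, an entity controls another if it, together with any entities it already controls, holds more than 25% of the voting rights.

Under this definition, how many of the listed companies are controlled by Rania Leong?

7

Rania holds 84% of Rowan, so Rania controls Rowan.
Rowan holds 100% of Juniper, so Rania controls Juniper.
Rania holds 100% of Everline, so Rania controls Everline.
Rania holds 65% of Crestway, so Rania controls Crestway.
Juniper and Crestway together hold 60% + 10% = 70% of Vantage, so Rania controls Vantage.
Crestway and Rowan together hold 90% + 10% = 100% of Ardent, so Rania controls Ardent.
Rania holds 79% of Halcyon, so Rania controls Halcyon.
No other company's threshold is met.
Rania controls 7 companies.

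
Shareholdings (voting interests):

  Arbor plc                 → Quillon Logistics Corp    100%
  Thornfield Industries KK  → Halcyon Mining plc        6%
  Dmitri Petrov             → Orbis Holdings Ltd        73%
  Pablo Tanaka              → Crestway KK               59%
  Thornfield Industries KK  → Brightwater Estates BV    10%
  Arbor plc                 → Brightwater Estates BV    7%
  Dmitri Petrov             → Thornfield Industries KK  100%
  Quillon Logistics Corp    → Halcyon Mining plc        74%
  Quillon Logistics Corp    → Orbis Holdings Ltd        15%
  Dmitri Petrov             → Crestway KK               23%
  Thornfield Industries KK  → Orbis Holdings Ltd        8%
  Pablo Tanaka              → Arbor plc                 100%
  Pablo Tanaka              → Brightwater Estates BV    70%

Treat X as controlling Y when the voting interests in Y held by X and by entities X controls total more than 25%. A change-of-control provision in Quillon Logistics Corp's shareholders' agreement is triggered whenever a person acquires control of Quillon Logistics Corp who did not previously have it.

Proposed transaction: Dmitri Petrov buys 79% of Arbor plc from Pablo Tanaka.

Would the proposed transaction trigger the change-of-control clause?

Yes

The purchase adds only to Dmitri's holdings (Pablo's stake shrinks), so Dmitri is the only person who could newly come to control Quillon.
Dmitri holds 100% of Thornfield, so Dmitri controls Thornfield.
Dmitri and Thornfield together hold 73% + 8% = 81% of Orbis, so Dmitri controls Orbis.
Neither Dmitri nor any entity Dmitri controls holds any voting interest in Quillon.
So before the transaction, Dmitri does not control Quillon.
After the purchase, Dmitri holds 79% of Arbor directly, and Pablo's stake falls to 21%.
Dmitri holds 79% of Arbor, so Dmitri controls Arbor.
Arbor holds 100% of Quillon, so Dmitri controls Quillon.
Dmitri did not control Quillon before and does after, so the clause is triggered.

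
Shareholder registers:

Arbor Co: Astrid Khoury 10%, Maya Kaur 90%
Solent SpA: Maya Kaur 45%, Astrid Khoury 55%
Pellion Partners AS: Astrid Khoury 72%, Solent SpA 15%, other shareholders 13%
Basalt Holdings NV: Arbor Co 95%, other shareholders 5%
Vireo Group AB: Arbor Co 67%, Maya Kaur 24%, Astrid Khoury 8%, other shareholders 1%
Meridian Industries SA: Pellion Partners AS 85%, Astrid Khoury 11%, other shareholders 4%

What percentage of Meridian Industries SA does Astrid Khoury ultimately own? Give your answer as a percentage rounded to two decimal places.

79.21%

Astrid reaches Meridian along 3 paths.
Via Pellion: 72% × 85% = 61.2%.
Via Solent → Pellion: 55% × 15% × 85% = 7.0125%.
Direct stake: 11% = 11%.
Total: 61.2% + 7.0125% + 11% = 79.2125%.
Rounded: 79.21%.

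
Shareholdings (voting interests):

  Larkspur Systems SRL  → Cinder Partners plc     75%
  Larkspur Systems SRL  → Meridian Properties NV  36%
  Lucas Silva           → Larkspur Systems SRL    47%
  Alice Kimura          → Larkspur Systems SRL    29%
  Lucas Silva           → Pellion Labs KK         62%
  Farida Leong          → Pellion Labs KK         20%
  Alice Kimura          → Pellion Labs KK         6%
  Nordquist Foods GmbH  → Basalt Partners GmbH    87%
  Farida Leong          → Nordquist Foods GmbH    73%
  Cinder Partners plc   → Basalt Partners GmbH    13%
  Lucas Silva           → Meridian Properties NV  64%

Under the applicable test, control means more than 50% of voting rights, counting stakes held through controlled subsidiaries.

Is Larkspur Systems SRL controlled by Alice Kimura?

No

Alice's largest direct stake is 29% in Larkspur, which does not meet the threshold, so Alice controls no company.
In Larkspur, Alice's side holds only 29%, not > 50%.
So Alice does not control Larkspur.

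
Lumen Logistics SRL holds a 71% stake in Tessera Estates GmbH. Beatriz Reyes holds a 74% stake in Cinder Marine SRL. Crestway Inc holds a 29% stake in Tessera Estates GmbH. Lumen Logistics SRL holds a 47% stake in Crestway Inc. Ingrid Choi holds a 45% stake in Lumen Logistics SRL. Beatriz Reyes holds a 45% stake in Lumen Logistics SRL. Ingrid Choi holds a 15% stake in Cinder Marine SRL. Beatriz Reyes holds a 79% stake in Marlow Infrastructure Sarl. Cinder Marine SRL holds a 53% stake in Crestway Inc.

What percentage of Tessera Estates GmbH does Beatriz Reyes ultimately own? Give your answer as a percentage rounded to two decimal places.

Beatriz reaches Tessera along 3 paths.
Via Lumen → Crestway: 45% × 47% × 29% = 6.1335%.
Via Cinder → Crestway: 74% × 53% × 29% = 11.3738%.
Via Lumen: 45% × 71% = 31.95%.
Total: 6.1335% + 11.3738% + 31.95% = 49.4573%.
Rounded: 49.46%.

49.46%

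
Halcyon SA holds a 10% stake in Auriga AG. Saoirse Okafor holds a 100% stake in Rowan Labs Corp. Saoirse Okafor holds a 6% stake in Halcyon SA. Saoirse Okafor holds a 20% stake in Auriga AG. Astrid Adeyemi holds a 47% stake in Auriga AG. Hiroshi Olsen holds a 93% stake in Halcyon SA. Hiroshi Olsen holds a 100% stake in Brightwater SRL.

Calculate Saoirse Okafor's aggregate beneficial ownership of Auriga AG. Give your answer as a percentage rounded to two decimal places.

20.60%

Saoirse reaches Auriga along 2 paths.
Direct stake: 20% = 20%.
Via Halcyon: 6% × 10% = 0.6%.
Total: 20% + 0.6% = 20.6%.
Rounded: 20.60%.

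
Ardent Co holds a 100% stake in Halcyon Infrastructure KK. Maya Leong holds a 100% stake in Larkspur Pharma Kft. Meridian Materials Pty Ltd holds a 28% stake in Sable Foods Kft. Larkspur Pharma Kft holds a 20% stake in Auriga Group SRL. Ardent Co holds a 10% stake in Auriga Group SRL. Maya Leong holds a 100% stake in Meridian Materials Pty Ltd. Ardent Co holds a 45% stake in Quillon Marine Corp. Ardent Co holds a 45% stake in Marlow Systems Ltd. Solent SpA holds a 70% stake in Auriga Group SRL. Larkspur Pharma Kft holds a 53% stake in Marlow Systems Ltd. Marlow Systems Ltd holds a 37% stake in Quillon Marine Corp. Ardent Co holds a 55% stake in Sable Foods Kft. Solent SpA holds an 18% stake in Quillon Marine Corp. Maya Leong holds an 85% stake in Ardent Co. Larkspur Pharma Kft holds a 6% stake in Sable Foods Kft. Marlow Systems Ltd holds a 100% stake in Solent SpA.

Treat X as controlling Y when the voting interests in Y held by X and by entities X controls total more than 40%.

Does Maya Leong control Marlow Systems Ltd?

Yes

Maya holds 85% of Ardent, so Maya controls Ardent.
Maya holds 100% of Larkspur, so Maya controls Larkspur.
Larkspur and Ardent together hold 53% + 45% = 98% of Marlow, so Maya controls Marlow.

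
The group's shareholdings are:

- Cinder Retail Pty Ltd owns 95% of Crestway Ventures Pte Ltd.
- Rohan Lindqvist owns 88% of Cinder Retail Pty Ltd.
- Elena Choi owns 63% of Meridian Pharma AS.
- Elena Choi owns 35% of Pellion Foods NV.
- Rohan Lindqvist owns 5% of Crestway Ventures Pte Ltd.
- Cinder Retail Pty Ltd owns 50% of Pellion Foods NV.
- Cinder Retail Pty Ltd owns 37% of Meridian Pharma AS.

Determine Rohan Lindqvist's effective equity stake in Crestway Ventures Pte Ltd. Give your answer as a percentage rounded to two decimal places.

Rohan reaches Crestway along 2 paths.
Via Cinder: 88% × 95% = 83.6%.
Direct stake: 5% = 5%.
Total: 83.6% + 5% = 88.6%.
Rounded: 88.60%.

88.60%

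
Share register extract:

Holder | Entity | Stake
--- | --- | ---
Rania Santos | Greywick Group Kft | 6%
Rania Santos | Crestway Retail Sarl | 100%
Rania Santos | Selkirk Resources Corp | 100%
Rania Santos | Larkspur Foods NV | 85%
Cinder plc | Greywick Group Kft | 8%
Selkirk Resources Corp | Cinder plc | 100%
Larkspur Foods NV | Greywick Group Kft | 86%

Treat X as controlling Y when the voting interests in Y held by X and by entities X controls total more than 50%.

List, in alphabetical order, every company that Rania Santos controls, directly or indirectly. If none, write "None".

Rania holds 100% of Crestway, so Rania controls Crestway.
Rania holds 85% of Larkspur, so Rania controls Larkspur.
Rania holds 100% of Selkirk, so Rania controls Selkirk.
Selkirk holds 100% of Cinder, so Rania controls Cinder.
Cinder and Rania and Larkspur together hold 8% + 6% + 86% = 100% of Greywick, so Rania controls Greywick.

Cinder plc, Crestway Retail Sarl, Greywick Group Kft, Larkspur Foods NV, Selkirk Resources Corp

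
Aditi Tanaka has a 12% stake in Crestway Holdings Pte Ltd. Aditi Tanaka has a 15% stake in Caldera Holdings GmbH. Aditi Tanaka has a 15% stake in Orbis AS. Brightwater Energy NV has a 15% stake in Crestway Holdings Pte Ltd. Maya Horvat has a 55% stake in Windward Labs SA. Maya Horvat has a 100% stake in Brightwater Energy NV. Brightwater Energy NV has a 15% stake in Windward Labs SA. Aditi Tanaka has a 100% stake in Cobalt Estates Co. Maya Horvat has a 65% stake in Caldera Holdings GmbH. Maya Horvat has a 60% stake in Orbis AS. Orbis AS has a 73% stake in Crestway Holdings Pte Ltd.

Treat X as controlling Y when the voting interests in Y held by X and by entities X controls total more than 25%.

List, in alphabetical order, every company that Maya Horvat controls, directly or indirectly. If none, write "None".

Maya holds 60% of Orbis, so Maya controls Orbis.
Maya holds 100% of Brightwater, so Maya controls Brightwater.
Maya holds 65% of Caldera, so Maya controls Caldera.
Orbis and Brightwater together hold 73% + 15% = 88% of Crestway, so Maya controls Crestway.
Maya and Brightwater together hold 55% + 15% = 70% of Windward, so Maya controls Windward.
No other company's threshold is met.

Brightwater Energy NV, Caldera Holdings GmbH, Crestway Holdings Pte Ltd, Orbis AS, Windward Labs SA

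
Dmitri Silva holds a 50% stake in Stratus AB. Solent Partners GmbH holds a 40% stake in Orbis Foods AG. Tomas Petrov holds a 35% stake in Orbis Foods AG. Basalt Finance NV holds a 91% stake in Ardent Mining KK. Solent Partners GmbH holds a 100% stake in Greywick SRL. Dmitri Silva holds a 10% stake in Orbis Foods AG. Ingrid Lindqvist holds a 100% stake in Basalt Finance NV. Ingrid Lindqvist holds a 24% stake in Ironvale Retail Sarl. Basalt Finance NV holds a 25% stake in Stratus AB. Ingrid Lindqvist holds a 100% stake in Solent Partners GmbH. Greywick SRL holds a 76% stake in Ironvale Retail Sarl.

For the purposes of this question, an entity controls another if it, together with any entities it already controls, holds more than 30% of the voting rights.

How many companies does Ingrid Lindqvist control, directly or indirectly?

6

Ingrid holds 100% of Solent, so Ingrid controls Solent.
Ingrid holds 100% of Basalt, so Ingrid controls Basalt.
Solent holds 100% of Greywick, so Ingrid controls Greywick.
Basalt holds 91% of Ardent, so Ingrid controls Ardent.
Solent holds 40% of Orbis, so Ingrid controls Orbis.
Greywick and Ingrid together hold 76% + 24% = 100% of Ironvale, so Ingrid controls Ironvale.
No other company's threshold is met.
Ingrid controls 6 companies.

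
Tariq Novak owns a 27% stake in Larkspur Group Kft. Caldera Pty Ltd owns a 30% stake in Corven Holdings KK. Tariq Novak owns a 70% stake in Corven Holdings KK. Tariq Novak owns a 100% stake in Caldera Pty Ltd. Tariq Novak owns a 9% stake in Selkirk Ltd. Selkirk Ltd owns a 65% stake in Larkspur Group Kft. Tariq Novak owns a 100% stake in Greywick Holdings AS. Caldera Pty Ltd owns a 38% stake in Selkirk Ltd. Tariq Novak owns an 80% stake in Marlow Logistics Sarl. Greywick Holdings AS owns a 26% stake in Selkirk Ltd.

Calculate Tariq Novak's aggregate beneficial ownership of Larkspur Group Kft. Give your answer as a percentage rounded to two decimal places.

74.45%

Tariq reaches Larkspur along 4 paths.
Via Caldera → Selkirk: 100% × 38% × 65% = 24.7%.
Via Selkirk: 9% × 65% = 5.85%.
Via Greywick → Selkirk: 100% × 26% × 65% = 16.9%.
Direct stake: 27% = 27%.
Total: 24.7% + 5.85% + 16.9% + 27% = 74.45%.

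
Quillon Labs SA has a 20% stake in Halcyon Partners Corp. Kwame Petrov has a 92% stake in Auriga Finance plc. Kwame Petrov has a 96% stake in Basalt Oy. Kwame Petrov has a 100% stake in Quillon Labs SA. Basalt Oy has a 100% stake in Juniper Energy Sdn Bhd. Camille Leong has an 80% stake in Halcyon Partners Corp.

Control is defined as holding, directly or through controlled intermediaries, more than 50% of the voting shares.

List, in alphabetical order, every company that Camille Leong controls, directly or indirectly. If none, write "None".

Halcyon Partners Corp

Camille holds 80% of Halcyon, so Camille controls Halcyon.
No other company's threshold is met.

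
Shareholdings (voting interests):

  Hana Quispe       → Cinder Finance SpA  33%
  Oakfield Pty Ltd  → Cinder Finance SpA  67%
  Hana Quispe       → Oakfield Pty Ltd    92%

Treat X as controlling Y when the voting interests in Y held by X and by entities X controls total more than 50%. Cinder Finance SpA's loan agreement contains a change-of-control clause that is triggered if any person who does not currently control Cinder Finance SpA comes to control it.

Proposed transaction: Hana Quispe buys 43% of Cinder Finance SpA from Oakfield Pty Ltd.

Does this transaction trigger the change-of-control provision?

No

The purchase adds only to Hana's holdings (Oakfield's stake shrinks), so Hana is the only person who could newly come to control Cinder.
Hana holds 92% of Oakfield, so Hana controls Oakfield.
Hana and Oakfield together hold 33% + 67% = 100% of Cinder, so Hana controls Cinder.
So Hana already controls Cinder before the transaction.
After the purchase, Hana's direct stake in Cinder rises to 33% + 43% = 76%, and Oakfield's stake falls to 24%.
Hana controlled Cinder already, so this is not a new person acquiring control; every other person's position is unchanged or reduced.
No new person acquires control, so the clause is not triggered.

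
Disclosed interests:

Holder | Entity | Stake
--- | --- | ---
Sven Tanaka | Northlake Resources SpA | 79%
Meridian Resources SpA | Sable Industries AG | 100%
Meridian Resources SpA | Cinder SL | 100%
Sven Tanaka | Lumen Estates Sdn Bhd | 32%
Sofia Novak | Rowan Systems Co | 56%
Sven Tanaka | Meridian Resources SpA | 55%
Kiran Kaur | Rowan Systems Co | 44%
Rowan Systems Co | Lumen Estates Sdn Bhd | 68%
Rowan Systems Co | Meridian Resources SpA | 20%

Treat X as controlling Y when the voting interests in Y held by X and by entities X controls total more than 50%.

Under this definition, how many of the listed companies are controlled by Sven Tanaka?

4

Sven holds 79% of Northlake, so Sven controls Northlake.
Sven holds 55% of Meridian, so Sven controls Meridian.
Meridian holds 100% of Cinder, so Sven controls Cinder.
Meridian holds 100% of Sable, so Sven controls Sable.
No other company's threshold is met.
Sven controls 4 companies.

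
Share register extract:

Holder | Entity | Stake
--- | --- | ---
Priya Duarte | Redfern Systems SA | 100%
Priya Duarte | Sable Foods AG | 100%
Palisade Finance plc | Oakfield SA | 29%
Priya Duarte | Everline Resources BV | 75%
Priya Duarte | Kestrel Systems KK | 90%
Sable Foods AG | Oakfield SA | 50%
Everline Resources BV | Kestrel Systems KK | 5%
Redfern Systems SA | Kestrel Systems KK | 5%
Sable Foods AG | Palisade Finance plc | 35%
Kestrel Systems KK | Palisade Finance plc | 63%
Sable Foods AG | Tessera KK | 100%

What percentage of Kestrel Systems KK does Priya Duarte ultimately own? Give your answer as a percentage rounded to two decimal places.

98.75%

Priya reaches Kestrel along 3 paths.
Direct stake: 90% = 90%.
Via Everline: 75% × 5% = 3.75%.
Via Redfern: 100% × 5% = 5%.
Total: 90% + 3.75% + 5% = 98.75%.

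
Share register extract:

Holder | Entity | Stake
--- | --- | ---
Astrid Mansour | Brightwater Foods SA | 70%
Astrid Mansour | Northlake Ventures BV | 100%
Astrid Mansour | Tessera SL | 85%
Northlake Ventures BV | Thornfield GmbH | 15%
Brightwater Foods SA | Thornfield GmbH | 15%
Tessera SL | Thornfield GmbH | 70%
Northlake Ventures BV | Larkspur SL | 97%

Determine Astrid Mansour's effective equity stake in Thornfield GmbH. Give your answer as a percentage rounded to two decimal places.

Astrid reaches Thornfield along 3 paths.
Via Tessera: 85% × 70% = 59.5%.
Via Northlake: 100% × 15% = 15%.
Via Brightwater: 70% × 15% = 10.5%.
Total: 59.5% + 15% + 10.5% = 85%.
Rounded: 85.00%.

85.00%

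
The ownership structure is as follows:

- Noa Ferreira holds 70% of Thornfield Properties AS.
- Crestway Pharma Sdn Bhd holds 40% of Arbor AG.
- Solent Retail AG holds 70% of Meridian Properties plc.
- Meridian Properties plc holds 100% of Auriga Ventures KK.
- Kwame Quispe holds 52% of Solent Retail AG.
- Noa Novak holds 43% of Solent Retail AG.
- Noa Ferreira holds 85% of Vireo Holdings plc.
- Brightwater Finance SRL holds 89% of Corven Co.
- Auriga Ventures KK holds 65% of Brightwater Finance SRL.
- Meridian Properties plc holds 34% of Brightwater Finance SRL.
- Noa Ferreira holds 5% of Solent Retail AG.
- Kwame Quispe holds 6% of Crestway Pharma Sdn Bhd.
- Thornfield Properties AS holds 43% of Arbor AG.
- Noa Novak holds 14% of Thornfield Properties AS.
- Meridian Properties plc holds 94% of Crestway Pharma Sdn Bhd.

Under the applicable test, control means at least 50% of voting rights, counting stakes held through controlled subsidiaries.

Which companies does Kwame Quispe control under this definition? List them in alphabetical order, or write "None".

Auriga Ventures KK, Brightwater Finance SRL, Corven Co, Crestway Pharma Sdn Bhd, Meridian Properties plc, Solent Retail AG

Kwame holds 52% of Solent, so Kwame controls Solent.
Solent holds 70% of Meridian, so Kwame controls Meridian.
Kwame and Meridian together hold 6% + 94% = 100% of Crestway, so Kwame controls Crestway.
Meridian holds 100% of Auriga, so Kwame controls Auriga.
Meridian and Auriga together hold 34% + 65% = 99% of Brightwater, so Kwame controls Brightwater.
Brightwater holds 89% of Corven, so Kwame controls Corven.
No other company's threshold is met.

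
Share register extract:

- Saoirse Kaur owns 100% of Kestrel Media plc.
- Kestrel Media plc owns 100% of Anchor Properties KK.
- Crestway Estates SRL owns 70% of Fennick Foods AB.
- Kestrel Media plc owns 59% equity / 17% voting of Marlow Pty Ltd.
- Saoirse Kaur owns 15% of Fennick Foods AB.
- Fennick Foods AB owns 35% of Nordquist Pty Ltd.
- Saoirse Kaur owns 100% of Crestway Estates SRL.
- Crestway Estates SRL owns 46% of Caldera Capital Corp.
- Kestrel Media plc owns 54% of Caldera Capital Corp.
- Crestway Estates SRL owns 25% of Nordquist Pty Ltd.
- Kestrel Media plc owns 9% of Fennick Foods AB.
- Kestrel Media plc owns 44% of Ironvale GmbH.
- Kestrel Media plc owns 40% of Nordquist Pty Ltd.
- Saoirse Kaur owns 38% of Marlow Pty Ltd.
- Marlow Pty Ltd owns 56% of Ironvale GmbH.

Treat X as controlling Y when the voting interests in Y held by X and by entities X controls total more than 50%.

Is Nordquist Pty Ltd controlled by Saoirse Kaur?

Saoirse holds 100% of Kestrel, so Saoirse controls Kestrel.
Saoirse holds 100% of Crestway, so Saoirse controls Crestway.
Kestrel and Saoirse and Crestway together hold 9% + 15% + 70% = 94% of Fennick, so Saoirse controls Fennick.
Crestway and Fennick and Kestrel together hold 25% + 35% + 40% = 100% of Nordquist, so Saoirse controls Nordquist.

Yes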